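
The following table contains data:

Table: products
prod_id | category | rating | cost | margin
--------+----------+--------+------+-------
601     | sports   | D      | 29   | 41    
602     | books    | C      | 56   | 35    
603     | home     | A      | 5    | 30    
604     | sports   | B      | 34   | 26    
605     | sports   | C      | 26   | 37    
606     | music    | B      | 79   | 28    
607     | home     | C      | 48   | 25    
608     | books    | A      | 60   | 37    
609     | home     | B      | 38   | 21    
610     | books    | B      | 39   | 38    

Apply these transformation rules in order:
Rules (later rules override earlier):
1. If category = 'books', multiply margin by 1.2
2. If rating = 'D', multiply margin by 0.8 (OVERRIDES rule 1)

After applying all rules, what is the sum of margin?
331.8

Step 1: Rule 2 takes priority for records with rating = 'D'
  - 1 records: 41 × 0.8 = 32.8
Step 2: Rule 1 applies to remaining records with category = 'books'
  - 3 records: 110 × 1.2 = 132.0
Step 3: Other records unchanged: 167
Step 4: Final sum = 32.8 + 132.0 + 167 = 331.8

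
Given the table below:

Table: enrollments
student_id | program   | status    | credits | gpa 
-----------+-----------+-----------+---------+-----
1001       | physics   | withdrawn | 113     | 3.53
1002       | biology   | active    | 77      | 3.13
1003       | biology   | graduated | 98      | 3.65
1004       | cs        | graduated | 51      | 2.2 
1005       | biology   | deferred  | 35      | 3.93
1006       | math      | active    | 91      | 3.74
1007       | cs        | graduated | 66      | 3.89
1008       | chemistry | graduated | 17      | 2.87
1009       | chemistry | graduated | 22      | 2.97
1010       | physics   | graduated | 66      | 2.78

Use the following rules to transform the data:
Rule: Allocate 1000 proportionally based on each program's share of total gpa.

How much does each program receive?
biology: 327.62, chemistry: 178.65, cs: 186.3, math: 114.41, physics: 193.03

Step 1: Calculate total gpa = 32.69
Step 2: Calculate each program's proportion:
  biology: 10.71/32.69 = 32.76% → 327.62
  chemistry: 5.84/32.69 = 17.86% → 178.65
  cs: 6.09/32.69 = 18.63% → 186.3
  math: 3.74/32.69 = 11.44% → 114.41
  physics: 6.31/32.69 = 19.30% → 193.03
Step 3: Verify: sum of allocations ≈ 1000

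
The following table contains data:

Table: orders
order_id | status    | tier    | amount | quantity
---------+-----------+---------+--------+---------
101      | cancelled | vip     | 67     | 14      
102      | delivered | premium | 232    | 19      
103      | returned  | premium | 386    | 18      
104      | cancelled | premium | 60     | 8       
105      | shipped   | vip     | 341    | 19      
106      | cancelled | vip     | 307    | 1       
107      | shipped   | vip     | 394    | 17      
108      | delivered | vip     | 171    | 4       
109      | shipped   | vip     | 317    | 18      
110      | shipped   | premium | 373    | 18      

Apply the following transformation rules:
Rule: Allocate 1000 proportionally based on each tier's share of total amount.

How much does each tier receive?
premium: 396.9, vip: 603.1

Step 1: Calculate total amount = 2648
Step 2: Calculate each tier's proportion:
  premium: 1051/2648 = 39.69% → 396.9
  vip: 1597/2648 = 60.31% → 603.1
Step 3: Verify: sum of allocations ≈ 1000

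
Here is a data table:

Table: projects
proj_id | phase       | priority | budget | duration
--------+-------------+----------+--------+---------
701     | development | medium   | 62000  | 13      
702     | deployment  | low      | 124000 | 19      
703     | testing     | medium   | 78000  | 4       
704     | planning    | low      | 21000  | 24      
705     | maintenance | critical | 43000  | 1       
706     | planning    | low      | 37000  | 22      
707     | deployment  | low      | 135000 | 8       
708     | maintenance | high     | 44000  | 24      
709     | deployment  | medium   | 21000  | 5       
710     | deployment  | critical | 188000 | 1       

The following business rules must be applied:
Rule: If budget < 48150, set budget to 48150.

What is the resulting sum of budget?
827750

Step 1: 5 records have budget < 48150
Step 2: These records originally summed to 166000
Step 3: After setting to minimum: 5 × 48150 = 240750
Step 4: Unaffected records sum: 587000
Step 5: Final sum = 240750 + 587000 = 827750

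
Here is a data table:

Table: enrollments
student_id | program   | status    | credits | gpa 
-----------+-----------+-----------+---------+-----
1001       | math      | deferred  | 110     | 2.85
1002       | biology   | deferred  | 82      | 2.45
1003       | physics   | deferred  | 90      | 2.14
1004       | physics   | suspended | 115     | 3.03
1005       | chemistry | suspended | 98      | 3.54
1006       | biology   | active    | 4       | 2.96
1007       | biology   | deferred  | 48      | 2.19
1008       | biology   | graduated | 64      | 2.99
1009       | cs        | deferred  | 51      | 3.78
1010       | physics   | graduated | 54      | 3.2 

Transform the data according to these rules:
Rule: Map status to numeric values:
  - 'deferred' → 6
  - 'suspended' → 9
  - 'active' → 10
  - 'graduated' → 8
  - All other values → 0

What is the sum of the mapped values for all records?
74

Step 1: Apply mapping to each record
Step 2: Count by status:
  'deferred': 5 records × 6 = 30
  'suspended': 2 records × 9 = 18
  'active': 1 records × 10 = 10
  'graduated': 2 records × 8 = 16
Step 3: Sum all mapped values = 74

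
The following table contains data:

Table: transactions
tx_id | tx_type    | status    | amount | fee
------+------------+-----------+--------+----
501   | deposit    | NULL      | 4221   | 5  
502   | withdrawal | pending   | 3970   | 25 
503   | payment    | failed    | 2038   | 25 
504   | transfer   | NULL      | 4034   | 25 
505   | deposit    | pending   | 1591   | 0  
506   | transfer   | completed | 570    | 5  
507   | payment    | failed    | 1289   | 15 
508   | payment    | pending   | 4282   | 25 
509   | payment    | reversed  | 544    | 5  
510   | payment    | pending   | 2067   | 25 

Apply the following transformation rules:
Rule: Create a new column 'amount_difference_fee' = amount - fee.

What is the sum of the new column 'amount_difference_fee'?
24451

Step 1: For each record, compute amount - fee
Example calculations:
  4221 - 5 = 4216
  3970 - 25 = 3945
  2038 - 25 = 2013
  ...
Step 2: Sum all derived values
Step 3: Total = 24451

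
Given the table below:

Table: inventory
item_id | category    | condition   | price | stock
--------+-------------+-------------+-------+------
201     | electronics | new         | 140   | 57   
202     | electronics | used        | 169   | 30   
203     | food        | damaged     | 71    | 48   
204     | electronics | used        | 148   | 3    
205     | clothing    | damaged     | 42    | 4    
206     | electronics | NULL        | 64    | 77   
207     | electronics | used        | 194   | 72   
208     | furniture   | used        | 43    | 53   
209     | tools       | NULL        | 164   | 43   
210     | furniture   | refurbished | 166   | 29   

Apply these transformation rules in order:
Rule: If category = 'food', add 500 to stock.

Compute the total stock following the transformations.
916

Step 1: Count records where category = 'food': 1
Step 2: Total bonus added: 1 × 500 = 500
Step 3: Original sum of stock: 416
Step 4: Final sum = 416 + 500 = 916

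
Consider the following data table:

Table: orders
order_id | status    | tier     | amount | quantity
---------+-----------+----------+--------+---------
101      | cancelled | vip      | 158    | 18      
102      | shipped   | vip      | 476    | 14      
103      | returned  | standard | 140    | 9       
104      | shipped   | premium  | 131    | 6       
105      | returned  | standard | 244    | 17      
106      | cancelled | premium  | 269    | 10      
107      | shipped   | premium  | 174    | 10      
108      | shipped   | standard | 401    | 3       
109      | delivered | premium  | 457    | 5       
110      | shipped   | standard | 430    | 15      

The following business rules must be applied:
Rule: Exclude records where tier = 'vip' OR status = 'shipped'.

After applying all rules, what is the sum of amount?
1110

Step 1: Find records where tier = 'vip' OR status = 'shipped'
Step 2: 6 records match, summing to 1770
Step 3: Original sum: 2880
Step 4: Remaining sum = 2880 - 1770 = 1110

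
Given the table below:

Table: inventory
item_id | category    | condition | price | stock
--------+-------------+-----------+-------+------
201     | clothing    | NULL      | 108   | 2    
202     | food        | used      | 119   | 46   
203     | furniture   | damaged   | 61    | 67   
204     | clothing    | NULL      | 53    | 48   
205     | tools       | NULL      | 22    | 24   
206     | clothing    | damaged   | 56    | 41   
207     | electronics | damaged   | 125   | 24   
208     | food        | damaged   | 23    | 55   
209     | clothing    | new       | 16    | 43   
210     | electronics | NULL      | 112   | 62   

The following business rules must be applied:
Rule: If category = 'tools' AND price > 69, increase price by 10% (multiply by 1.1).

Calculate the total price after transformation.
695

Step 1: Find records where category = 'tools' AND price > 69
Step 2: 0 records match, summing to 0
Step 3: After multiplier: 0 × 1.1 = 0.0
Step 4: Unaffected records sum: 695
Step 5: Final sum = 0.0 + 695 = 695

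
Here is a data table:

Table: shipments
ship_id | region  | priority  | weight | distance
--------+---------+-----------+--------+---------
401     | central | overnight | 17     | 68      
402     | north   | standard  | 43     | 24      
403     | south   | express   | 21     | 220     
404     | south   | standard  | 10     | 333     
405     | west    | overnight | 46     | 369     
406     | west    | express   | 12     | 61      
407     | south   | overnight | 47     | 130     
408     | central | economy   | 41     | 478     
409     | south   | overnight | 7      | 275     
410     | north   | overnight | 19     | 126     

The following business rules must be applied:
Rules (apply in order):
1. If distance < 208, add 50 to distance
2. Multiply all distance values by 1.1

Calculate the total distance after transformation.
2567.4

Step 1: Apply Rule 1 - Add 50 to records with distance < 208
  - 5 records affected: 409 + (5 × 50) = 659
  - Unaffected records: 1675
  - Sum after Rule 1: 2334
Step 2: Apply Rule 2 - Multiply all by 1.1
  - 2334 × 1.1 = 2567.4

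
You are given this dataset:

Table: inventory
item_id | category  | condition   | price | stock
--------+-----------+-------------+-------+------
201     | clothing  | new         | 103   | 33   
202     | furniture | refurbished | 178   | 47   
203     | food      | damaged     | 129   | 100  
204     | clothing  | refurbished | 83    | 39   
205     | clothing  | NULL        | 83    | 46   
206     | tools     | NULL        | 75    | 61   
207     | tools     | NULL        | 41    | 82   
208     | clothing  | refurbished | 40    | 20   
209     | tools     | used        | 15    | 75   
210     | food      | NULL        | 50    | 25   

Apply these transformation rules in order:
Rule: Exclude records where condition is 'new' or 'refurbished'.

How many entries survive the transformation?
6

Step 1: Count records to exclude
  - 1 (new) + 3 (refurbished) = 4 records
Step 2: Total records: 10
Step 3: Remaining = 10 - 4 = 6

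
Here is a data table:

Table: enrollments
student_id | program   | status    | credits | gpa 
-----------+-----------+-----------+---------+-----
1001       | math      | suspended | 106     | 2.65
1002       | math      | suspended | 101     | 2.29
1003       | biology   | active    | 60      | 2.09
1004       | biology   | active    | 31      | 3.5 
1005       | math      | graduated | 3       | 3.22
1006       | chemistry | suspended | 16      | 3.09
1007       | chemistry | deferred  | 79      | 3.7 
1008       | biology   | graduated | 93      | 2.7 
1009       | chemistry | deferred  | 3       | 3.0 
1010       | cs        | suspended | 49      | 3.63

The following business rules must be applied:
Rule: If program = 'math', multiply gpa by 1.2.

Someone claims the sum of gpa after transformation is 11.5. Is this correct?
No, the correct result is 31.5.

Step 1: Calculate the correct sum after transformation
Step 2: Apply multiplier 1.2 to records where program = 'math'
Step 3: Correct result = 31.5
Step 4: Claimed result = 11.5
Step 5: 31.5 ≠ 11.5
Conclusion: The claimed result is incorrect. The correct answer is 31.5.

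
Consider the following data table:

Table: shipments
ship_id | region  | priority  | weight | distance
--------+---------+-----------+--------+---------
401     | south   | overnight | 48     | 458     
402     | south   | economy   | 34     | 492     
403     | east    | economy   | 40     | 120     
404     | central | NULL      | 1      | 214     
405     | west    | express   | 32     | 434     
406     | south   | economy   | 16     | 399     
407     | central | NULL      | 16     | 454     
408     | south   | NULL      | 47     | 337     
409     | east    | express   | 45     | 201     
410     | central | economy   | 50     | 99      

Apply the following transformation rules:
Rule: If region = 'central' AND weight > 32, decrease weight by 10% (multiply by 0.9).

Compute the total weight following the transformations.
324.0

Step 1: Find records where region = 'central' AND weight > 32
Step 2: 1 records match, summing to 50
Step 3: After multiplier: 50 × 0.9 = 45.0
Step 4: Unaffected records sum: 279
Step 5: Final sum = 45.0 + 279 = 324.0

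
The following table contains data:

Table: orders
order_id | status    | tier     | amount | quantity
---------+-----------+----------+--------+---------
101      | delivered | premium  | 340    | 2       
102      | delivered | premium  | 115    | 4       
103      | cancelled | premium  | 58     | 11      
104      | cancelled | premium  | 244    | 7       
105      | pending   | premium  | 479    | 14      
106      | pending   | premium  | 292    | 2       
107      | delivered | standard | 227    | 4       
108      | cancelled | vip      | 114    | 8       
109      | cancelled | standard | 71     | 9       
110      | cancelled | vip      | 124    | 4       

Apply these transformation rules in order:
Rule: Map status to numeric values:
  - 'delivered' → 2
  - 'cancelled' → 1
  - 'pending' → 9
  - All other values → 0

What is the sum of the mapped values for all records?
29

Step 1: Apply mapping to each record
Step 2: Count by status:
  'delivered': 3 records × 2 = 6
  'cancelled': 5 records × 1 = 5
  'pending': 2 records × 9 = 18
Step 3: Sum all mapped values = 29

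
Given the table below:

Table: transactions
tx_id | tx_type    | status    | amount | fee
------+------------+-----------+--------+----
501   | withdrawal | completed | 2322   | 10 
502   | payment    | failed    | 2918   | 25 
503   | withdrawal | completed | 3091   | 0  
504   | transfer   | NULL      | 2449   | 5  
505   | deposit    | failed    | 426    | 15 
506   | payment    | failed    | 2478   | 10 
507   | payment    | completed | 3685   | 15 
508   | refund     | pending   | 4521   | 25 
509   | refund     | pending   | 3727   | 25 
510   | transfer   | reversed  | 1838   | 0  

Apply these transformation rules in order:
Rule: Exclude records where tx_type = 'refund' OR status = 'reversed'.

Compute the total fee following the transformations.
80

Step 1: Find records where tx_type = 'refund' OR status = 'reversed'
Step 2: 3 records match, summing to 50
Step 3: Original sum: 130
Step 4: Remaining sum = 130 - 50 = 80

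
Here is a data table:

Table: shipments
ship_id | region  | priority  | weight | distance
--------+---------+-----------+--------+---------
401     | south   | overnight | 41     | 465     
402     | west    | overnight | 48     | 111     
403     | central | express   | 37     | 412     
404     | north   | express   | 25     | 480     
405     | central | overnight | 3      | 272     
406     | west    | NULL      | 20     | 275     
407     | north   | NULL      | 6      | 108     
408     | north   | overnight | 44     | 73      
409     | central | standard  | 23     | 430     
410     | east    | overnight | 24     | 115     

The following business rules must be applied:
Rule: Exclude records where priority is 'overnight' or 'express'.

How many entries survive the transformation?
3

Step 1: Count records to exclude
  - 5 (overnight) + 2 (express) = 7 records
Step 2: Total records: 10
Step 3: Remaining = 10 - 7 = 3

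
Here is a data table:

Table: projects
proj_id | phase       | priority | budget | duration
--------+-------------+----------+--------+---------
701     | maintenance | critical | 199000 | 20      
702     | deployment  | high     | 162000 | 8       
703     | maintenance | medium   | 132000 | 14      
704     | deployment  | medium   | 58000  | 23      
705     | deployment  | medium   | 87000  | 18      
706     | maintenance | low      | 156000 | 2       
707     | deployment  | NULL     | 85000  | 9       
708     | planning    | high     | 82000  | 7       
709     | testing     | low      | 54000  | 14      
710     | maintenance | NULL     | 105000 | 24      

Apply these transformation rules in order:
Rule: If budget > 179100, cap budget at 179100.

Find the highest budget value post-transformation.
179100

Step 1: Original maximum budget = 199000
Step 2: Apply cap at 179100
Step 3: 1 records had budget > 179100 and were capped
Step 4: Maximum after transformation = 179100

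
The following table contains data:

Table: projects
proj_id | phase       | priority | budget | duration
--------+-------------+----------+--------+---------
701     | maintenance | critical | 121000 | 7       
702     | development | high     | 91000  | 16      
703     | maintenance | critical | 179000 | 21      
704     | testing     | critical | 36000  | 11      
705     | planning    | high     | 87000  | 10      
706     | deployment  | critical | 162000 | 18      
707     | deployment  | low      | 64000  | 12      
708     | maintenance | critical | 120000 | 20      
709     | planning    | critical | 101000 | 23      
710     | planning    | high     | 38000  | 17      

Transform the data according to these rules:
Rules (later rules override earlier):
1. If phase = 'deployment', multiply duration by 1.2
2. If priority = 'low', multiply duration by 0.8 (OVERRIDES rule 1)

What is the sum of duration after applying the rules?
156.2

Step 1: Rule 2 takes priority for records with priority = 'low'
  - 1 records: 12 × 0.8 = 9.6
Step 2: Rule 1 applies to remaining records with phase = 'deployment'
  - 1 records: 18 × 1.2 = 21.6
Step 3: Other records unchanged: 125
Step 4: Final sum = 9.6 + 21.6 + 125 = 156.2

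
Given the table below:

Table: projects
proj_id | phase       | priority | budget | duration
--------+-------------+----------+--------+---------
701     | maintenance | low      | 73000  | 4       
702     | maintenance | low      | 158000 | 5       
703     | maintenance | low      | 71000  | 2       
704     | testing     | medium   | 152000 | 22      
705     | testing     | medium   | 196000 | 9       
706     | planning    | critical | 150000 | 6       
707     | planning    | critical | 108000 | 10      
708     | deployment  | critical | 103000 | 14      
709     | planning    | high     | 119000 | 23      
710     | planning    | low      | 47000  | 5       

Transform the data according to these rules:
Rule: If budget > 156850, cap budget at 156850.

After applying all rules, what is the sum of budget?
1136700

Step 1: 2 records have budget > 156850
Step 2: These records originally summed to 354000
Step 3: After capping: 2 × 156850 = 313700
Step 4: Unaffected records sum: 823000
Step 5: Final sum = 313700 + 823000 = 1136700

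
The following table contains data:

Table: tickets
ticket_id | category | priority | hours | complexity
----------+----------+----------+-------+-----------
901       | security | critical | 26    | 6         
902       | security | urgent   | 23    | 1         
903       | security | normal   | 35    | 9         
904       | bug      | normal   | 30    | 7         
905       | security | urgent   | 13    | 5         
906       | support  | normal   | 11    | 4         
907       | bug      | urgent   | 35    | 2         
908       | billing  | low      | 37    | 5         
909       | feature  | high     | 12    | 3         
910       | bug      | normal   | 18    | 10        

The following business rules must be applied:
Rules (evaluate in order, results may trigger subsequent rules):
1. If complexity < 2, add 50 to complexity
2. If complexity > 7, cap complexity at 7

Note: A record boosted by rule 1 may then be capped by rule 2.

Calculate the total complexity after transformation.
53

Step 1: Apply rule 1 to records with complexity < 2
  - 1 records get bonus of 50
  - Of these, 1 records then exceed 7 and get capped
Step 2: Apply rule 2 to records with complexity > 7
  - 2 records (original) are capped
Step 3: Calculate final sum = 53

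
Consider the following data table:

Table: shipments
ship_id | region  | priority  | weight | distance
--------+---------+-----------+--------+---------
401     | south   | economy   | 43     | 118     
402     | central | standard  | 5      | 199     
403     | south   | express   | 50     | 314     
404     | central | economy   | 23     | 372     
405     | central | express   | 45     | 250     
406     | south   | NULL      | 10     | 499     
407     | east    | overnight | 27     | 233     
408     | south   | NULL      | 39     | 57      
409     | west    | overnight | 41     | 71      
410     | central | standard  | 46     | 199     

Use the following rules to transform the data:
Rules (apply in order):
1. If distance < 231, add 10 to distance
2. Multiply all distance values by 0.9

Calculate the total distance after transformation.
2125.8

Step 1: Apply Rule 1 - Add 10 to records with distance < 231
  - 5 records affected: 644 + (5 × 10) = 694
  - Unaffected records: 1668
  - Sum after Rule 1: 2362
Step 2: Apply Rule 2 - Multiply all by 0.9
  - 2362 × 0.9 = 2125.8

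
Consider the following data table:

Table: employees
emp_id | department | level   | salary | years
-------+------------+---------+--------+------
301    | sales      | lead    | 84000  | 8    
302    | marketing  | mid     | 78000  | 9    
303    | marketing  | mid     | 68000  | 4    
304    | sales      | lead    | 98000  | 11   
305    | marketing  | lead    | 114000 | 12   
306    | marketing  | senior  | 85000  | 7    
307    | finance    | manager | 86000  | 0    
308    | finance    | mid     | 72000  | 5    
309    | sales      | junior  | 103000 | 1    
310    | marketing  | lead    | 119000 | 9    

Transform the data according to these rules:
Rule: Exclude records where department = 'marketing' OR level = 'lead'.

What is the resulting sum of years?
6

Step 1: Find records where department = 'marketing' OR level = 'lead'
Step 2: 7 records match, summing to 60
Step 3: Original sum: 66
Step 4: Remaining sum = 66 - 60 = 6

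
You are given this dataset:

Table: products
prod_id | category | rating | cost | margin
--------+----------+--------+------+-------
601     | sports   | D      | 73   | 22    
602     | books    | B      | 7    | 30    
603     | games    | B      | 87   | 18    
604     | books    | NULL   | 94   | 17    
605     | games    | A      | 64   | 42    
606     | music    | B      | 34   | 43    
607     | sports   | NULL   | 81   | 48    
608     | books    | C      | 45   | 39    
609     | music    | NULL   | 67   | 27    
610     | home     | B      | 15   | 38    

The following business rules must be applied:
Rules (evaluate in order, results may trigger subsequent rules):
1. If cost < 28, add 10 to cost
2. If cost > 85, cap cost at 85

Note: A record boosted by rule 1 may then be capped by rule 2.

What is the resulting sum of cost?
576

Step 1: Apply rule 1 to records with cost < 28
  - 2 records get bonus of 10
  - Of these, 0 records then exceed 85 and get capped
Step 2: Apply rule 2 to records with cost > 85
  - 2 records (original) are capped
Step 3: Calculate final sum = 576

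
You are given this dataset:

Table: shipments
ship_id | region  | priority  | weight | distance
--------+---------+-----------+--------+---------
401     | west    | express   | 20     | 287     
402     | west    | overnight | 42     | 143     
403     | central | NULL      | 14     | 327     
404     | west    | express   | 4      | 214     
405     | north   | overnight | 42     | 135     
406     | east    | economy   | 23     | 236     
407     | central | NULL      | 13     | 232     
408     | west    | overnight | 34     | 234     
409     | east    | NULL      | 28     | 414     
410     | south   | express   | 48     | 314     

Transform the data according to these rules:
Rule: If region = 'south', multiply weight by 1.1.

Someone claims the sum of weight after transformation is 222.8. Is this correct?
No, the correct result is 272.8.

Step 1: Calculate the correct sum after transformation
Step 2: Apply multiplier 1.1 to records where region = 'south'
Step 3: Correct result = 272.8
Step 4: Claimed result = 222.8
Step 5: 272.8 ≠ 222.8
Conclusion: The claimed result is incorrect. The correct answer is 272.8.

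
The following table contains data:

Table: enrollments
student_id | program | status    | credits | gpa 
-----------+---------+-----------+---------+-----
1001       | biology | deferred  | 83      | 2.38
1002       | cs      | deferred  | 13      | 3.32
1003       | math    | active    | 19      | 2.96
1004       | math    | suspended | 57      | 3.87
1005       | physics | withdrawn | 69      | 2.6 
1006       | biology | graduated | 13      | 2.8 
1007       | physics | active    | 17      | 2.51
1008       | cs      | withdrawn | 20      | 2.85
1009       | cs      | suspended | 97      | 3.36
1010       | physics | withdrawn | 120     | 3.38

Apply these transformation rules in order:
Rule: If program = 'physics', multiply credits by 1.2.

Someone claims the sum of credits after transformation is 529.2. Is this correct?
No, the correct result is 549.2.

Step 1: Calculate the correct sum after transformation
Step 2: Apply multiplier 1.2 to records where program = 'physics'
Step 3: Correct result = 549.2
Step 4: Claimed result = 529.2
Step 5: 549.2 ≠ 529.2
Conclusion: The claimed result is incorrect. The correct answer is 549.2.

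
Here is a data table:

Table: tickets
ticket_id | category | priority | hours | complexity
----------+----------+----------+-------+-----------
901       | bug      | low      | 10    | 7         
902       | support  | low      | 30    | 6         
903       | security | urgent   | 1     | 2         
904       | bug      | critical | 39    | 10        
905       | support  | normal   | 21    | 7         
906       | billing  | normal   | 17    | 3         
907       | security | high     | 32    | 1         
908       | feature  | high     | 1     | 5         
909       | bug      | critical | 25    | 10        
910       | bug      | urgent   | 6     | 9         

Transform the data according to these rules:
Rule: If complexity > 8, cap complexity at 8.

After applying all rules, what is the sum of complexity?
55

Step 1: 3 records have complexity > 8
Step 2: These records originally summed to 29
Step 3: After capping: 3 × 8 = 24
Step 4: Unaffected records sum: 31
Step 5: Final sum = 24 + 31 = 55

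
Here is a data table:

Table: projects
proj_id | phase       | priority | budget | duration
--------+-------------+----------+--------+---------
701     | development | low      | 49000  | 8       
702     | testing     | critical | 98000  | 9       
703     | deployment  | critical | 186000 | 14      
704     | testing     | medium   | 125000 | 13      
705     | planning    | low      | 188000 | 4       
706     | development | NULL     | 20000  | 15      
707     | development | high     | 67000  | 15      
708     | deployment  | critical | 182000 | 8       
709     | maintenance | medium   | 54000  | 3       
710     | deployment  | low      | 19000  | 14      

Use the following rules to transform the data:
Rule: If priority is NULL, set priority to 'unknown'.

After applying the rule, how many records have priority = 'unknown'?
1

Step 1: Count records where priority IS NULL
Step 2: Found 1 records with NULL priority
Step 3: These records will have priority set to 'unknown'
Step 4: Records already having priority = 'unknown': 0
Step 5: Answer: 1 + 0 = 1 records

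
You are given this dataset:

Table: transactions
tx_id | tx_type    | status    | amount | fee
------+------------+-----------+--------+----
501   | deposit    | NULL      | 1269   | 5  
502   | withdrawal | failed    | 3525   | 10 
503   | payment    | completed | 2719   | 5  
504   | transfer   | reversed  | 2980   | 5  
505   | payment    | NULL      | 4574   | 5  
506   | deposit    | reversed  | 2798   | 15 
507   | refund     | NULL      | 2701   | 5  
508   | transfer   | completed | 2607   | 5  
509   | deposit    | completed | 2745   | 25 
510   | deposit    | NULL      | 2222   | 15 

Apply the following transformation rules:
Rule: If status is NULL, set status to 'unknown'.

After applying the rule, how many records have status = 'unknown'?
4

Step 1: Count records where status IS NULL
Step 2: Found 4 records with NULL status
Step 3: These records will have status set to 'unknown'
Step 4: Records already having status = 'unknown': 0
Step 5: Answer: 4 + 0 = 4 records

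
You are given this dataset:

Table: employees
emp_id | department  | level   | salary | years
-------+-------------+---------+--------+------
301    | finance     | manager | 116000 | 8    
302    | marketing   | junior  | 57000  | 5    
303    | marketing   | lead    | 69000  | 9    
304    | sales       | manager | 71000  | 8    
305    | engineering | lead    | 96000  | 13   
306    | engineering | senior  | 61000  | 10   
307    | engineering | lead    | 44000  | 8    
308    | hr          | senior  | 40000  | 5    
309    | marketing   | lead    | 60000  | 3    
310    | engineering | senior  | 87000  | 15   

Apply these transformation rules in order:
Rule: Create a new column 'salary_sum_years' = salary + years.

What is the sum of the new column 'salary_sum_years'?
701084

Step 1: For each record, compute salary + years
Example calculations:
  116000 + 8 = 116008
  57000 + 5 = 57005
  69000 + 9 = 69009
  ...
Step 2: Sum all derived values
Step 3: Total = 701084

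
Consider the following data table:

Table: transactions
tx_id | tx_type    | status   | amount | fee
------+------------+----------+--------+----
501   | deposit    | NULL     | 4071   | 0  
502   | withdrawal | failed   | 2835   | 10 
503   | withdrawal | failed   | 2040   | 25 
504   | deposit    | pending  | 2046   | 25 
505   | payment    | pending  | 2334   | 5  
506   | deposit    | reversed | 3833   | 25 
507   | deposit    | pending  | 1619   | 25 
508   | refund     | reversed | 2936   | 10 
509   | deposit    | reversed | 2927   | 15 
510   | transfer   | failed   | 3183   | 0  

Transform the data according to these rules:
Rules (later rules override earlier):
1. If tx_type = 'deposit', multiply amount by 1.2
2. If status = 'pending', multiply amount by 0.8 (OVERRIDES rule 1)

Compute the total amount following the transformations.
28790.4

Step 1: Rule 2 takes priority for records with status = 'pending'
  - 3 records: 5999 × 0.8 = 4799.2
Step 2: Rule 1 applies to remaining records with tx_type = 'deposit'
  - 3 records: 10831 × 1.2 = 12997.2
Step 3: Other records unchanged: 10994
Step 4: Final sum = 4799.2 + 12997.2 + 10994 = 28790.4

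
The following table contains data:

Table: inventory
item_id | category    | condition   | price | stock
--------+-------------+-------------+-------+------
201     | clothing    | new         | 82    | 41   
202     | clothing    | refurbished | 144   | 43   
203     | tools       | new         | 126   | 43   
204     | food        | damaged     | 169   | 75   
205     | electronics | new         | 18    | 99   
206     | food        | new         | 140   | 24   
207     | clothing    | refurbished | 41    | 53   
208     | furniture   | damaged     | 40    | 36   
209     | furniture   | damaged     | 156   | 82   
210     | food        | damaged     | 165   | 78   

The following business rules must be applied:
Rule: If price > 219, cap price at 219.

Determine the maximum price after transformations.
169

Step 1: Original maximum price = 169
Step 2: Check cap of 219 against maximum
Step 3: No records exceed the cap (max 169 <= cap 219), so no capping applies
Step 4: Maximum after transformation = 169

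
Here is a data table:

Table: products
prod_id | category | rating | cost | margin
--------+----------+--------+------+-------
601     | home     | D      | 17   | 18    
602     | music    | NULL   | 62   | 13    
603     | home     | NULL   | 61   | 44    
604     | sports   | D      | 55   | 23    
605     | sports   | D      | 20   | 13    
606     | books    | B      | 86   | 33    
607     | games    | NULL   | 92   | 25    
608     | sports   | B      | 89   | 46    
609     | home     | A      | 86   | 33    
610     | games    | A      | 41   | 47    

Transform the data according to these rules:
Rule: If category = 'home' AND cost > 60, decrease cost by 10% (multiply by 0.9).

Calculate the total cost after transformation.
594.3

Step 1: Find records where category = 'home' AND cost > 60
Step 2: 2 records match, summing to 147
Step 3: After multiplier: 147 × 0.9 = 132.3
Step 4: Unaffected records sum: 462
Step 5: Final sum = 132.3 + 462 = 594.3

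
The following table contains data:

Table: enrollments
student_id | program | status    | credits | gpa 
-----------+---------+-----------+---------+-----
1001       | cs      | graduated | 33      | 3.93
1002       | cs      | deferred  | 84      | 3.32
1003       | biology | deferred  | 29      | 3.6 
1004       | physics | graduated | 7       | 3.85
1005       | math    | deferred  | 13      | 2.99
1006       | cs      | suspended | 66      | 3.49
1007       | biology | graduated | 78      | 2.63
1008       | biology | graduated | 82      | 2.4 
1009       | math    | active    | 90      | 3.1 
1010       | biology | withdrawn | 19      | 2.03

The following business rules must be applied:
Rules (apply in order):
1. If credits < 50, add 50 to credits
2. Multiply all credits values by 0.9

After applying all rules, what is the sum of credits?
675.9

Step 1: Apply Rule 1 - Add 50 to records with credits < 50
  - 5 records affected: 101 + (5 × 50) = 351
  - Unaffected records: 400
  - Sum after Rule 1: 751
Step 2: Apply Rule 2 - Multiply all by 0.9
  - 751 × 0.9 = 675.9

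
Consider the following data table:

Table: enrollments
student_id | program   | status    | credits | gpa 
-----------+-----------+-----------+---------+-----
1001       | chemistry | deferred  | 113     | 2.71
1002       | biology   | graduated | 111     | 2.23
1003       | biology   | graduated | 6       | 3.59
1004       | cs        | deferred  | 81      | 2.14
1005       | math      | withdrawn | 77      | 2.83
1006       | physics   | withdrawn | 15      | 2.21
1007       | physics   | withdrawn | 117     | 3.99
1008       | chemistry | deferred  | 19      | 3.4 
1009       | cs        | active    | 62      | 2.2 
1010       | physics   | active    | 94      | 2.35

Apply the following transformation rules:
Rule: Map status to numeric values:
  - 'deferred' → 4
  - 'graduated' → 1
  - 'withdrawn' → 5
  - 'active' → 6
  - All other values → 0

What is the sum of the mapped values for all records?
41

Step 1: Apply mapping to each record
Step 2: Count by status:
  'deferred': 3 records × 4 = 12
  'graduated': 2 records × 1 = 2
  'withdrawn': 3 records × 5 = 15
  'active': 2 records × 6 = 12
Step 3: Sum all mapped values = 41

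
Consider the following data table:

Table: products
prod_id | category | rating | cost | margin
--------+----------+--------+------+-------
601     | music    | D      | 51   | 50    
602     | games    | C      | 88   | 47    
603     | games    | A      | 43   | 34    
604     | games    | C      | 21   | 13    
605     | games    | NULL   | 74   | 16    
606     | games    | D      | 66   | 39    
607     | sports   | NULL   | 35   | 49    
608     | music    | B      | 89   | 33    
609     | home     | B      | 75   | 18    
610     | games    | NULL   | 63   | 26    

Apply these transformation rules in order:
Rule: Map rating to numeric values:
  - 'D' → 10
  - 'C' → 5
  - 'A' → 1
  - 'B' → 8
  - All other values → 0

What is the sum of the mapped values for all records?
47

Step 1: Apply mapping to each record
Step 2: Count by status:
  'D': 2 records × 10 = 20
  'C': 2 records × 5 = 10
  'A': 1 records × 1 = 1
  'B': 2 records × 8 = 16
Step 3: Sum all mapped values = 47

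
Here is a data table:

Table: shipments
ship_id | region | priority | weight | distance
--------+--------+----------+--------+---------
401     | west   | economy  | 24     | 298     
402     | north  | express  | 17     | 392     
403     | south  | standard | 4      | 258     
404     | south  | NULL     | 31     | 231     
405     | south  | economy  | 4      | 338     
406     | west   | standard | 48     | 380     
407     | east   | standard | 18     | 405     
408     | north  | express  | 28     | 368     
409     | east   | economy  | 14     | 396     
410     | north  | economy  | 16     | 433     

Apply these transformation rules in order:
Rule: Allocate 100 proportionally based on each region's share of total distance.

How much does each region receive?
east: 22.89, north: 34.1, south: 23.64, west: 19.38

Step 1: Calculate total distance = 3499
Step 2: Calculate each region's proportion:
  east: 801/3499 = 22.89% → 22.89
  north: 1193/3499 = 34.10% → 34.1
  south: 827/3499 = 23.64% → 23.64
  west: 678/3499 = 19.38% → 19.38
Step 3: Verify: sum of allocations ≈ 100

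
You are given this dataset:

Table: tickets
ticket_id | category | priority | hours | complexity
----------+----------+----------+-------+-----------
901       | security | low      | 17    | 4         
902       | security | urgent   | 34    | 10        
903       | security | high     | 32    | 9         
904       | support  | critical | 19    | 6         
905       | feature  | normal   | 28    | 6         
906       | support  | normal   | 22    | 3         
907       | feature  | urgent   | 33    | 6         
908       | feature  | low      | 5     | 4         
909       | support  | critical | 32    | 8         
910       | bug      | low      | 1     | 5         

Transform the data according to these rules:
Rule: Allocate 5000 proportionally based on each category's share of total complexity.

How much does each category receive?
bug: 409.84, feature: 1311.48, security: 1885.25, support: 1393.44

Step 1: Calculate total complexity = 61
Step 2: Calculate each category's proportion:
  bug: 5/61 = 8.20% → 409.84
  feature: 16/61 = 26.23% → 1311.48
  security: 23/61 = 37.70% → 1885.25
  support: 17/61 = 27.87% → 1393.44
Step 3: Verify: sum of allocations ≈ 5000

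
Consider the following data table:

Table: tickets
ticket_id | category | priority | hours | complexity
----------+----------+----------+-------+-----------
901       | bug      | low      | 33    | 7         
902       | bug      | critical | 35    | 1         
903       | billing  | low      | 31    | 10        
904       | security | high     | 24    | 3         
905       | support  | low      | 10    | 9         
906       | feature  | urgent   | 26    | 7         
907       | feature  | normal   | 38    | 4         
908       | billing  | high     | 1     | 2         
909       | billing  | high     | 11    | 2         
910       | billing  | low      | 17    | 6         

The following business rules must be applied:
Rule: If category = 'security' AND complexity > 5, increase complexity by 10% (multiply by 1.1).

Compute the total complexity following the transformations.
51

Step 1: Find records where category = 'security' AND complexity > 5
Step 2: 0 records match, summing to 0
Step 3: After multiplier: 0 × 1.1 = 0.0
Step 4: Unaffected records sum: 51
Step 5: Final sum = 0.0 + 51 = 51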